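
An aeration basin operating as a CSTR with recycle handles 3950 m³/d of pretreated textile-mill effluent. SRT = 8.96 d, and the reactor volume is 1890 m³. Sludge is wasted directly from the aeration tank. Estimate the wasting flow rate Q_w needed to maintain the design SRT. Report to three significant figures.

For wasting at MLVSS concentration, Q_w = V/θ_c = 1890/8.96 = 210.9 m³/d.

Q_w ≈ 211 m³/d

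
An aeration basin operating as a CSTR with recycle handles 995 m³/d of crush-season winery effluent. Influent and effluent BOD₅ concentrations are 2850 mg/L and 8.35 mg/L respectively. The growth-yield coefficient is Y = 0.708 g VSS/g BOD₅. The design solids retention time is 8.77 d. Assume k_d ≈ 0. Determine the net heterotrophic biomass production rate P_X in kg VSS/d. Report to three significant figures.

Since k_d ≈ 0, Y_obs = Y = 0.708 g VSS/g BOD₅.
Mass of BOD₅ removed per day: Q(S₀ − S) = 995 × 2842 g/m³ = 2827 kg/d.
P_X = Y_obs · Q(S₀ − S) = 0.7080 × 2827 = 2002 kg VSS/d.

P_X ≈ 2000 kg VSS/d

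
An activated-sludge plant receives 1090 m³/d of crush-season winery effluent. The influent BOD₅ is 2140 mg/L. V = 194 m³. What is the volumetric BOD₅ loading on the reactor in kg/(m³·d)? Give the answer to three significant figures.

Applied BOD₅ load per unit volume = Q·S₀/V = (1090 × 2140/1000)/194.0 = 12.02 kg BOD₅·m⁻³·d⁻¹.

L_v ≈ 12.0 kg BOD₅/(m³·d)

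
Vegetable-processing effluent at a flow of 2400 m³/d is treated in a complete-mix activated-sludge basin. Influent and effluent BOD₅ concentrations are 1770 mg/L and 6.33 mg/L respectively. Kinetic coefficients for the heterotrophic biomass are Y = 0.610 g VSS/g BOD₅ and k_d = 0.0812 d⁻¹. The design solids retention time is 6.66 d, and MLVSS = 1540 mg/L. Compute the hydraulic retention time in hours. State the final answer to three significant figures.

Rearranging the biomass balance for a CMAS with decay, V = Y·Q·ΔS·θ_c / [X·(1+k_d θ_c)] = 0.610 × 2400 × (1770 − 6.33) × 6.66 / [1540 × (1 + 0.0812 × 6.66)] = 1.72×10^7 / 2373 = 7247 m³.
τ = V/Q = 7247/2400 = 3.020 d, or 72.47 h.

τ ≈ 72.5 h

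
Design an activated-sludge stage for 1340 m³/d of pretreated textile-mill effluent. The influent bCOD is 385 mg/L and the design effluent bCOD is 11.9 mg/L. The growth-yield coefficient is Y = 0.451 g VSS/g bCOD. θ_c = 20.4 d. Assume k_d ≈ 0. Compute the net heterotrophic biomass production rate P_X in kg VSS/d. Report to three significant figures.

P_X ≈ 225 kg VSS/d

Since k_d ≈ 0, Y_obs = Y = 0.451 g VSS/g bCOD.
Substrate removed = Q·(S₀ − S) = 1340 m³/d × (385 − 11.9) g/m³ = 5×10^5 g/d = 500.0 kg/d.
Biomass produced: P_X = Y_obs·Q·ΔS = 0.4510 × 500.0 ≈ 225.5 kg VSS/d.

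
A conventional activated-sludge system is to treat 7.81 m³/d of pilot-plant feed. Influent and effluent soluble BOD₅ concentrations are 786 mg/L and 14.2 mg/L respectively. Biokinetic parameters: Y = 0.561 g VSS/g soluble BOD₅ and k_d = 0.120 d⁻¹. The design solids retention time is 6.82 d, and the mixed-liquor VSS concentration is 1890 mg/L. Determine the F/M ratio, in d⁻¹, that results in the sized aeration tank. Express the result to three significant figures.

F/M ≈ 0.484 d⁻¹

Steady-state biomass mass balance: V·X·(1 + k_d·θ_c) = Y·Q·(S₀ − S)·θ_c, so V = 0.561 × 7.81 × (786 − 14.2) × 6.82 / [1890 × (1 + 0.120 × 6.82)] = 2.31×10^4 / 3437 = 6.710 m³.
Food-to-microorganism ratio F/M = Q S₀ / (V X) = 7.81 × 786 / (6.710 × 1890) = 0.4840 d⁻¹.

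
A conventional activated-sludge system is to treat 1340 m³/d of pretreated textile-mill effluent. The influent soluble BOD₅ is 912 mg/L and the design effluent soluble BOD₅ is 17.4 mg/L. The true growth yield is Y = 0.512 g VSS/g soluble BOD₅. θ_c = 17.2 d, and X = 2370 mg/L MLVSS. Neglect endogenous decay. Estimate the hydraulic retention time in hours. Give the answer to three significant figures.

With k_d = 0 the design equation reduces to V = Y Q (S₀−S) θ_c / X = 0.512 × 1340 × (912 − 17.4) × 17.2 / 2370 = 4454 m³.
HRT = V/Q = 4454 m³ / 1340 m³·d⁻¹ = 3.324 d × 24 = 79.78 h.

τ ≈ 79.8 h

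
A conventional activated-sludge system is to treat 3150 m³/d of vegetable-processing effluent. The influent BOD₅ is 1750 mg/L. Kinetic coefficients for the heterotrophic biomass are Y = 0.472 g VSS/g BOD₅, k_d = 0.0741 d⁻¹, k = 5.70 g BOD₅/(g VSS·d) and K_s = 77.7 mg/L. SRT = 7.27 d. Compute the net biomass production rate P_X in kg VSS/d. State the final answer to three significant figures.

From the Monod/SRT balance for a CMAS, S = K_s·(1+k_d θ_c)/[θ_c·(Y k − k_d) − 1] = 77.7 × (1 + 0.0741 × 7.27) / [7.27 × (0.472 × 5.70 − 0.0741) − 1] = 119.6 / 18.02 = 6.635 mg/L.
Observed yield with endogenous decay: Y_obs = Y / (1 + k_d·θ_c) = 0.472 / (1 + 0.0741 × 7.27) = 0.472 / 1.539 = 0.3068 g VSS/g BOD₅.
Mass of BOD₅ removed per day: Q(S₀ − S) = 3150 × 1743 g/m³ = 5492 kg/d.
P_X = Y_obs · Q(S₀ − S) = 0.3068 × 5492 = 1685 kg VSS/d.

P_X ≈ 1680 kg VSS/d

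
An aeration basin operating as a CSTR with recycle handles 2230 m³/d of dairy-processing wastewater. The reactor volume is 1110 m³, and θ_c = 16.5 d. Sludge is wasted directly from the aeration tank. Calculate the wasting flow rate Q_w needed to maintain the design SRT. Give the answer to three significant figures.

With mixed-liquor wasting, θ_c = V/Q_w, so Q_w = V/θ_c = 1110/16.5 = 67.27 m³/d.

Q_w ≈ 67.3 m³/d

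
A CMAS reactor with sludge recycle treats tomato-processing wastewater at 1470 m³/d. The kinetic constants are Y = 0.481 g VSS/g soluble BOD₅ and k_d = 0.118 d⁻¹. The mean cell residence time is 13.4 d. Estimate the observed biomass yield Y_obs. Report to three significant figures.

Y_obs = Y / (1 + k_d θ_c) = 0.481 / (1 + 0.118 × 13.4) = 0.481 / 2.581 = 0.1863.

Y_obs ≈ 0.186 g VSS/g soluble BOD₅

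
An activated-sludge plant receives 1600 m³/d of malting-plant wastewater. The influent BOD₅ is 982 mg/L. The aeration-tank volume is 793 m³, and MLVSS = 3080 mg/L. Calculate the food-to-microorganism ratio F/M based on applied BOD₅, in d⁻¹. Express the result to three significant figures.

Food-to-microorganism ratio F/M = Q S₀ / (V X) = 1600 × 982 / (793.0 × 3080) = 0.6433 d⁻¹.

F/M ≈ 0.643 d⁻¹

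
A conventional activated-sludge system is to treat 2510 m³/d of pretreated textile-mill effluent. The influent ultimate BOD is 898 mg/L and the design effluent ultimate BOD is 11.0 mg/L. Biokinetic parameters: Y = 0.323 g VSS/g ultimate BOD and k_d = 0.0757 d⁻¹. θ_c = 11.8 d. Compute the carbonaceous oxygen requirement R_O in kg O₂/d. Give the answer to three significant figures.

R_O ≈ 1690 kg O₂/d

Observed yield with endogenous decay: Y_obs = Y / (1 + k_d·θ_c) = 0.323 / (1 + 0.0757 × 11.8) = 0.323 / 1.893 = 0.1706 g VSS/g ultimate BOD.
Substrate removed = Q·(S₀ − S) = 2510 m³/d × (898 − 11.0) g/m³ = 2.23×10^6 g/d = 2226 kg/d.
Net sludge production P_X = 0.1706 × 2226 = 379.8 kg VSS/d.
Carbonaceous O₂ demand = substrate oxidised − cell-mass equivalent = 2226 − 1.42 × 379.8 = 1687 kg O₂/d.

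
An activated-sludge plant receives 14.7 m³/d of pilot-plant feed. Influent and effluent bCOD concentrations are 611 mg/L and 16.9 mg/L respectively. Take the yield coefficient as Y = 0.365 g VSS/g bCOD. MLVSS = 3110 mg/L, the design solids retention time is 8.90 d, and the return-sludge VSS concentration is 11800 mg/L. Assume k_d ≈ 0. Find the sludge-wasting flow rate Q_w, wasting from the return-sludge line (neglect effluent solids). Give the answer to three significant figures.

With k_d = 0 the design equation reduces to V = Y Q (S₀−S) θ_c / X = 0.365 × 14.7 × (611 − 16.9) × 8.90 / 3110 = 9.122 m³.
θ_c = V·X/(Q_w·X_r) when wasting from the recycle, so Q_w = V·X/(θ_c·X_r) = 9.122 × 3110 / (8.90 × 11800) = 0.2701 m³/d.

Q_w ≈ 0.270 m³/d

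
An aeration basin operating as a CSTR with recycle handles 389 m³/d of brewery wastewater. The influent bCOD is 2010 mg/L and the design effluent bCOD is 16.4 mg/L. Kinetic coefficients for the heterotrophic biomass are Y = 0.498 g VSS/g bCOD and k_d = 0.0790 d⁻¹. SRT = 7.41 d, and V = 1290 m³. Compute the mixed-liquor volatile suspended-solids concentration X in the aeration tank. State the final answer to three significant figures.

X ≈ 1400 mg/L

Solving the biomass balance for X: X = Y Q (S₀−S) θ_c / [V (1+k_d θ_c)] = 0.498 × 389 × (2010 − 16.4) × 7.41 / [1290 × (1 + 0.0790 × 7.41)] = 1399 mg/L.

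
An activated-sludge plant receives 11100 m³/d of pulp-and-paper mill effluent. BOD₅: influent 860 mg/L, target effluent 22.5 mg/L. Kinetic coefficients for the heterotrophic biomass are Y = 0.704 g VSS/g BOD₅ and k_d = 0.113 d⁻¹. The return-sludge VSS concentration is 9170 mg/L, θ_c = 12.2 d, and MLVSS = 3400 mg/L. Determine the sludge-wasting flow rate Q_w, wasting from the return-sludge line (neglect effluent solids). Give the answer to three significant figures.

Q_w ≈ 300 m³/d

From the SRT design equation V = Y Q (S₀−S) θ_c / [X (1 + k_d θ_c)] = 0.704 × 11100 × (860 − 22.5) × 12.2 / [3400 × (1 + 0.113 × 12.2)] = 7.98×10^7 / 8087 = 9873 m³.
Q_w = (V·X)/(θ_c X_r) = 9873 × 3400 / (12.2 × 9170) = 300.0 m³/d.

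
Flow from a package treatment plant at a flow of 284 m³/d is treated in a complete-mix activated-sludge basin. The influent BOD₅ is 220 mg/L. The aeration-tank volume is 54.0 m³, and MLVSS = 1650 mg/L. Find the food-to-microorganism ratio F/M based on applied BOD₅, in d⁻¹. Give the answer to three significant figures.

Food-to-microorganism ratio F/M = Q S₀ / (V X) = 284 × 220 / (54.00 × 1650) = 0.7012 d⁻¹.

F/M ≈ 0.701 d⁻¹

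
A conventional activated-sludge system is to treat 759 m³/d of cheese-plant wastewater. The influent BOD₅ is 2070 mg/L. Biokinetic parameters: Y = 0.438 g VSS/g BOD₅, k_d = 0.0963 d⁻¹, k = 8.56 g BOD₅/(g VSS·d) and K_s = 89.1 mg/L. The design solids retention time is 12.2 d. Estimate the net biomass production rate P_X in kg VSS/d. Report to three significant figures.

Effluent substrate depends only on kinetics and SRT: S = K_s(1 + k_d θ_c) / [θ_c(Yk − k_d) − 1] = 89.1 × (1 + 0.0963 × 12.2) / [12.2 × (0.438 × 8.56 − 0.0963) − 1] = 193.8 / 43.57 = 4.448 mg/L.
Observed yield with endogenous decay: Y_obs = Y / (1 + k_d·θ_c) = 0.438 / (1 + 0.0963 × 12.2) = 0.438 / 2.175 = 0.2014 g VSS/g BOD₅.
Mass of BOD₅ removed per day: Q(S₀ − S) = 759 × 2066 g/m³ = 1568 kg/d.
P_X = Y_obs · Q(S₀ − S) = 0.2014 × 1568 = 315.7 kg VSS/d.

P_X ≈ 316 kg VSS/d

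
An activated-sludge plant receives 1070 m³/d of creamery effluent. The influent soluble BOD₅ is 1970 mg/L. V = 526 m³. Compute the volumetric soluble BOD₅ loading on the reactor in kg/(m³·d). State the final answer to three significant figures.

L_v = Q S₀ / V = 1070 × 1970 × 10⁻³ / 526.0 = 4.007 kg/(m³·d).

L_v ≈ 4.01 kg soluble BOD₅/(m³·d)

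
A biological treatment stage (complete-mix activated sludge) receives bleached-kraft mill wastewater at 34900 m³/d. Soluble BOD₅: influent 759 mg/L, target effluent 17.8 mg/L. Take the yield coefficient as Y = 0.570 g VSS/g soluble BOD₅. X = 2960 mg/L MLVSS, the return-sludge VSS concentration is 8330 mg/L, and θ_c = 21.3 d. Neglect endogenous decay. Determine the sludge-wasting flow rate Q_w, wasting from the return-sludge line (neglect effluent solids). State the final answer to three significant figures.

With k_d = 0 the design equation reduces to V = Y Q (S₀−S) θ_c / X = 0.570 × 34900 × (759 − 17.8) × 21.3 / 2960 = 106102 m³.
Wasting from the return line (neglecting effluent solids): Q_w = V·X / (θ_c·X_r) = 106102 × 2960 / (21.3 × 8330) = 1770 m³/d.

Q_w ≈ 1770 m³/d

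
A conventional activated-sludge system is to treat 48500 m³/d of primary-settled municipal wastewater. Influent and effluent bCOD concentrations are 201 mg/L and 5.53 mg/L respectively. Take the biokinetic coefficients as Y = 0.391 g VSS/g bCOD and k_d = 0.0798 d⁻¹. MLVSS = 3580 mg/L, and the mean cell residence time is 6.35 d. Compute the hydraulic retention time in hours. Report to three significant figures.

τ ≈ 2.16 h

Steady-state biomass mass balance: V·X·(1 + k_d·θ_c) = Y·Q·(S₀ − S)·θ_c, so V = 0.391 × 48500 × (201 − 5.53) × 6.35 / [3580 × (1 + 0.0798 × 6.35)] = 2.35×10^7 / 5394 = 4364 m³.
τ = V/Q = 4364/48500 = 0.08997 d, or 2.159 h.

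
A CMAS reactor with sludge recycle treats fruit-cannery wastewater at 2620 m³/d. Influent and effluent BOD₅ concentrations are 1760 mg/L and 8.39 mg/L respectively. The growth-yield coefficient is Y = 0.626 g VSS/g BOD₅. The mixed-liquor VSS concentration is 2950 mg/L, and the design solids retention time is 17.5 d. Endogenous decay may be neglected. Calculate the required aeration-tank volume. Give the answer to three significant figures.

V ≈ 17000 m³

With k_d = 0 the design equation reduces to V = Y Q (S₀−S) θ_c / X = 0.626 × 2620 × (1760 − 8.39) × 17.5 / 2950 = 17042 m³.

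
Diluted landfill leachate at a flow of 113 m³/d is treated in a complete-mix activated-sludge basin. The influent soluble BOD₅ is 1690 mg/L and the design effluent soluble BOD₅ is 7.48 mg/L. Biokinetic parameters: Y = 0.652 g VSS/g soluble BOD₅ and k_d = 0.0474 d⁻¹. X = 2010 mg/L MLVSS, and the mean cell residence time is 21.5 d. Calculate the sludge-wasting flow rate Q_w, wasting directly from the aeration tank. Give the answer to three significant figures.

Q_w ≈ 30.5 m³/d

Rearranging the biomass balance for a CMAS with decay, V = Y·Q·ΔS·θ_c / [X·(1+k_d θ_c)] = 0.652 × 113 × (1690 − 7.48) × 21.5 / [2010 × (1 + 0.0474 × 21.5)] = 2.67×10^6 / 4058 = 656.7 m³.
For wasting at MLVSS concentration, Q_w = V/θ_c = 656.7/21.5 = 30.54 m³/d.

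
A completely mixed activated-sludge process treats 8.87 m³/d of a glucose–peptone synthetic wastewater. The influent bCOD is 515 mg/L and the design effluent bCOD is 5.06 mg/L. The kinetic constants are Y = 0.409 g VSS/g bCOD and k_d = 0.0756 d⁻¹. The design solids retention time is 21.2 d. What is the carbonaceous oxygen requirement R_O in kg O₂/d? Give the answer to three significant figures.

R_O ≈ 3.51 kg O₂/d

Correct the yield for decay: Y_obs = Y/(1 + k_d θ_c) = 0.409 / (1 + 0.0756 × 21.2) = 0.409 / 2.603 = 0.1571.
Mass of bCOD removed per day: Q(S₀ − S) = 8.87 × 509.9 g/m³ = 4.523 kg/d.
P_X = Y_obs·Q·(S₀ − S) = 0.1571 × 4.523 = 0.7108 kg VSS/d.
R_O = Q·(S₀ − S) − 1.42·P_X = 4.523 − 1.42 × 0.7108 = 3.514 kg O₂/d.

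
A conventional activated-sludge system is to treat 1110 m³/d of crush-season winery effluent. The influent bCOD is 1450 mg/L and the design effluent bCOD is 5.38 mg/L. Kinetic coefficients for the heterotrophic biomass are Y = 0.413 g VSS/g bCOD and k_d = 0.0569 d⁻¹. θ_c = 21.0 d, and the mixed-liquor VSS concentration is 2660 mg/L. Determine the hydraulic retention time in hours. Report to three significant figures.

Rearranging the biomass balance for a CMAS with decay, V = Y·Q·ΔS·θ_c / [X·(1+k_d θ_c)] = 0.413 × 1110 × (1450 − 5.38) × 21.0 / [2660 × (1 + 0.0569 × 21.0)] = 1.39×10^7 / 5838 = 2382 m³.
τ = V/Q = 2382/1110 = 2.146 d, or 51.50 h.

τ ≈ 51.5 h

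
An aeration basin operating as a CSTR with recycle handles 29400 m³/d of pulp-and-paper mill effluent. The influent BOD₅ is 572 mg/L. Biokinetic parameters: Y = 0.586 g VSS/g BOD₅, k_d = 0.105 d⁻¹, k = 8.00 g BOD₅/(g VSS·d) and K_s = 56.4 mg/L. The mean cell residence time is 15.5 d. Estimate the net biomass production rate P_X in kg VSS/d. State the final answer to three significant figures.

P_X ≈ 3740 kg VSS/d

From the Monod/SRT balance for a CMAS, S = K_s·(1+k_d θ_c)/[θ_c·(Y k − k_d) − 1] = 56.4 × (1 + 0.105 × 15.5) / [15.5 × (0.586 × 8.00 − 0.105) − 1] = 148.2 / 70.04 = 2.116 mg/L.
The observed yield is Y_obs = Y/(1 + k_d·θ_c) = 0.586 / (1 + 0.105 × 15.5) = 0.586 / 2.627 = 0.2230 g VSS per g BOD₅ removed.
Substrate removed = Q·(S₀ − S) = 29400 m³/d × (572 − 2.12) g/m³ = 1.68×10^7 g/d = 16754 kg/d.
So the net sludge growth is P_X = 0.2230 × 16754 = 3737 kg VSS/d.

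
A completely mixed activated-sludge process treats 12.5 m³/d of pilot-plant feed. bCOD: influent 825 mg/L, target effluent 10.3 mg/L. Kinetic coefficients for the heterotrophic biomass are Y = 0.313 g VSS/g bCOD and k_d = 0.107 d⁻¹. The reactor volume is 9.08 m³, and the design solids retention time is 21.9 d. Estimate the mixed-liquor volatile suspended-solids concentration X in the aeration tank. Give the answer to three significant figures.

From V·X·(1 + k_d·θ_c) = Y·Q·(S₀ − S)·θ_c: X = 0.313 × 12.5 × (825 − 10.3) × 21.9 / [9.08 × (1 + 0.107 × 21.9)] = 2300 mg/L.

X ≈ 2300 mg/L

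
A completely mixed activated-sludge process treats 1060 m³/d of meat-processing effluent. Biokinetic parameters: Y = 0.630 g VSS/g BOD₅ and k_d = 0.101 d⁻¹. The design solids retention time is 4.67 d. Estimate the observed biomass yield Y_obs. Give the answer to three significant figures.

Y_obs ≈ 0.428 g VSS/g BOD₅

The observed yield is Y_obs = Y/(1 + k_d·θ_c) = 0.630 / (1 + 0.101 × 4.67) = 0.630 / 1.472 = 0.4281 g VSS per g BOD₅ removed.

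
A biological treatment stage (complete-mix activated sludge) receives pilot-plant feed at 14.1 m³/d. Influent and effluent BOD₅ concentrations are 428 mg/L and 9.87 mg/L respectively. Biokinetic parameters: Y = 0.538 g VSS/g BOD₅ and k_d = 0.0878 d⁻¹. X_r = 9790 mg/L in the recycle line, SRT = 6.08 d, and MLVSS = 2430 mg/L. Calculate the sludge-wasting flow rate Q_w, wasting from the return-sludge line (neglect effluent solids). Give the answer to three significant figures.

Q_w ≈ 0.211 m³/d

Steady-state biomass mass balance: V·X·(1 + k_d·θ_c) = Y·Q·(S₀ − S)·θ_c, so V = 0.538 × 14.1 × (428 − 9.87) × 6.08 / [2430 × (1 + 0.0878 × 6.08)] = 1.93×10^4 / 3727 = 5.174 m³.
θ_c = V·X/(Q_w·X_r) when wasting from the recycle, so Q_w = V·X/(θ_c·X_r) = 5.174 × 2430 / (6.08 × 9790) = 0.2112 m³/d.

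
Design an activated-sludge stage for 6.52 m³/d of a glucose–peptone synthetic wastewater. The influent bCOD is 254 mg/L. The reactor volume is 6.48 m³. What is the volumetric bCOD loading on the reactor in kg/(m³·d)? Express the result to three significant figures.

L_v = Q S₀ / V = 6.52 × 254 × 10⁻³ / 6.480 = 0.2556 kg/(m³·d).

L_v ≈ 0.256 kg bCOD/(m³·d)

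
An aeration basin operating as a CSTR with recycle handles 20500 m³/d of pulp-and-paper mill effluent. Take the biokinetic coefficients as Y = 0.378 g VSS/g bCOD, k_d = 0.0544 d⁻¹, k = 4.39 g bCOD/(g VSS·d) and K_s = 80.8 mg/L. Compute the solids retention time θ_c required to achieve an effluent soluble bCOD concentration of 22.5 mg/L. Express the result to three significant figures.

From 1/θ_c = Y·k·S/(K_s + S) − k_d: Y·k·S/(K_s+S) = 0.378 × 4.39 × 22.5 / (80.8 + 22.5) = 0.3614 d⁻¹.
θ_c = 1/(μ − k_d) = 1/(0.3614 − 0.0544) = 1/0.3070 = 3.257 d.

θ_c ≈ 3.26 d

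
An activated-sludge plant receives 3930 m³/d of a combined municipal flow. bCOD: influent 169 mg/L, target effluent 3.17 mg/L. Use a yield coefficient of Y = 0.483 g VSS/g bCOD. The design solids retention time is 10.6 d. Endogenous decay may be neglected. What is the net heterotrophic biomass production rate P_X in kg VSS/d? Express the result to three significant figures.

P_X ≈ 315 kg VSS/d

With endogenous decay neglected, the observed yield equals the true yield: Y_obs = Y = 0.483 g VSS/g bCOD.
Mass of bCOD removed per day: Q(S₀ − S) = 3930 × 165.8 g/m³ = 651.7 kg/d.
So the net sludge growth is P_X = 0.4830 × 651.7 = 314.8 kg VSS/d.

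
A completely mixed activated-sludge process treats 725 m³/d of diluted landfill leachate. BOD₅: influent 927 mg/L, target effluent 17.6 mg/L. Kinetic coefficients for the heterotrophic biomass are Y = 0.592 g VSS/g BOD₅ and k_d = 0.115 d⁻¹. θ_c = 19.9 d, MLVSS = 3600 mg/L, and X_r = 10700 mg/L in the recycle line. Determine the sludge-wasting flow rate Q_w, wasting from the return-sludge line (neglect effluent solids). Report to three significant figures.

From the SRT design equation V = Y Q (S₀−S) θ_c / [X (1 + k_d θ_c)] = 0.592 × 725 × (927 − 17.6) × 19.9 / [3600 × (1 + 0.115 × 19.9)] = 7.77×10^6 / 11839 = 656.1 m³.
θ_c = V·X/(Q_w·X_r) when wasting from the recycle, so Q_w = V·X/(θ_c·X_r) = 656.1 × 3600 / (19.9 × 10700) = 11.09 m³/d.

Q_w ≈ 11.1 m³/d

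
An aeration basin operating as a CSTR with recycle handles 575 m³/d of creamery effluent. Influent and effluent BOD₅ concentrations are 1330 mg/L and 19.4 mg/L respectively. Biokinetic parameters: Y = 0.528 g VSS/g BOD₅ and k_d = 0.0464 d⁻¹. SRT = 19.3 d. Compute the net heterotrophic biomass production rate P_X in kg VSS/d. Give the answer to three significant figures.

P_X ≈ 210 kg VSS/d

Correct the yield for decay: Y_obs = Y/(1 + k_d θ_c) = 0.528 / (1 + 0.0464 × 19.3) = 0.528 / 1.896 = 0.2786.
ΔS = 1330 − 19.4 = 1311 mg/L, so the substrate removal rate is 575 × 1311/1000 = 753.6 kg BOD₅/d.
So the net sludge growth is P_X = 0.2786 × 753.6 = 209.9 kg VSS/d.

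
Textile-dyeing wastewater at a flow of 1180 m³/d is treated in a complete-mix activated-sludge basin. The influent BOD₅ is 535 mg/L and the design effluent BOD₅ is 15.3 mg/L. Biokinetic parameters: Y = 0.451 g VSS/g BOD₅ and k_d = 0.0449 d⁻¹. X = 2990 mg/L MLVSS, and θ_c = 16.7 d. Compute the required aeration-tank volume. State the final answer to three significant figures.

V ≈ 883 m³

From the SRT design equation V = Y Q (S₀−S) θ_c / [X (1 + k_d θ_c)] = 0.451 × 1180 × (535 − 15.3) × 16.7 / [2990 × (1 + 0.0449 × 16.7)] = 4.62×10^6 / 5232 = 882.8 m³.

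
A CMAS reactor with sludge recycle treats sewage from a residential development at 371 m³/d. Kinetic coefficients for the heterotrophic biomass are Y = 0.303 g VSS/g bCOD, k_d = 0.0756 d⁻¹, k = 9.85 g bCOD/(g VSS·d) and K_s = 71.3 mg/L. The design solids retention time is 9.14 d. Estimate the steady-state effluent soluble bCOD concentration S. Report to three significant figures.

From the Monod/SRT balance for a CMAS, S = K_s·(1+k_d θ_c)/[θ_c·(Y k − k_d) − 1] = 71.3 × (1 + 0.0756 × 9.14) / [9.14 × (0.303 × 9.85 − 0.0756) − 1] = 120.6 / 25.59 = 4.712 mg/L.

S ≈ 4.71 mg/L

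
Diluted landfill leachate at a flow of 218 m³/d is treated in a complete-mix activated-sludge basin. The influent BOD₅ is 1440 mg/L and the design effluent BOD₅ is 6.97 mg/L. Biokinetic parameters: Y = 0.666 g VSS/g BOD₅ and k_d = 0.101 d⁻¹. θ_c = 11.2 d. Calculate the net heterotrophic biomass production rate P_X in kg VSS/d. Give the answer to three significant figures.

P_X ≈ 97.6 kg VSS/d

Correct the yield for decay: Y_obs = Y/(1 + k_d θ_c) = 0.666 / (1 + 0.101 × 11.2) = 0.666 / 2.131 = 0.3125.
Mass of BOD₅ removed per day: Q(S₀ − S) = 218 × 1433 g/m³ = 312.4 kg/d.
Net biomass production P_X = Y_obs × Q·(S₀ − S) = 0.3125 × 312.4 = 97.63 kg VSS/d.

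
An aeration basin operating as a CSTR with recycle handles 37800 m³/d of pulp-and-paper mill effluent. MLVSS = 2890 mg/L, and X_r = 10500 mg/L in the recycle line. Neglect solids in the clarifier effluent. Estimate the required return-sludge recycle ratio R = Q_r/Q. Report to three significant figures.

R ≈ 0.380

Mass balance around the secondary clarifier (neglecting effluent solids): R = X / (X_r − X) = 2890 / (10500 − 2890) = 0.3798.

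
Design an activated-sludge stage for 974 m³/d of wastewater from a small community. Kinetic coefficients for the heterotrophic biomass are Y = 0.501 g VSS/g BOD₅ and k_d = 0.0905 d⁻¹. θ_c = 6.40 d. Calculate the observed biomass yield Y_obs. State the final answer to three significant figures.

Y_obs ≈ 0.317 g VSS/g BOD₅

Observed yield with endogenous decay: Y_obs = Y / (1 + k_d·θ_c) = 0.501 / (1 + 0.0905 × 6.40) = 0.501 / 1.579 = 0.3172 g VSS/g BOD₅.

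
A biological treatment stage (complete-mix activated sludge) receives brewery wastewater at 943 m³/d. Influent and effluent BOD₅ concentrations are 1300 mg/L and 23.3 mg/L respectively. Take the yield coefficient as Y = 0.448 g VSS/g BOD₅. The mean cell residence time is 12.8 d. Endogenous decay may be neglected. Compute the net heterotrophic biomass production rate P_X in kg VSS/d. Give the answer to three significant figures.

P_X ≈ 539 kg VSS/d

Since k_d ≈ 0, Y_obs = Y = 0.448 g VSS/g BOD₅.
Q·(S₀ − S) = 943 × (1300 − 23.3) × 10⁻³ = 1204 kg/d removed.
Net biomass production P_X = Y_obs × Q·(S₀ − S) = 0.4480 × 1204 = 539.4 kg VSS/d.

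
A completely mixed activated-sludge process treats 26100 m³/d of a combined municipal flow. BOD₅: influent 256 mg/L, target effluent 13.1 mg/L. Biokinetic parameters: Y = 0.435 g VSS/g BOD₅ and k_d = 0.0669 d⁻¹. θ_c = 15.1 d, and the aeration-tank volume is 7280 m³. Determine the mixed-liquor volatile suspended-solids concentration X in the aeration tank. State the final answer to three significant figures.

X ≈ 2850 mg/L

X = Y·Q·ΔS·θ_c / [V·(1 + k_d θ_c)] = 0.435 × 26100 × (256 − 13.1) × 15.1 / [7280 × (1 + 0.0669 × 15.1)] = 2846 mg/L.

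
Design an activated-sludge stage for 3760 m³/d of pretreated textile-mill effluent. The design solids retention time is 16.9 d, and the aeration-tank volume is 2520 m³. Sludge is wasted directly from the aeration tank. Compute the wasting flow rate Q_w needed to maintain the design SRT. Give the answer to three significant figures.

Q_w ≈ 149 m³/d

Wasting from the aeration tank: Q_w = V / θ_c = 2520 / 16.9 = 149.1 m³/d.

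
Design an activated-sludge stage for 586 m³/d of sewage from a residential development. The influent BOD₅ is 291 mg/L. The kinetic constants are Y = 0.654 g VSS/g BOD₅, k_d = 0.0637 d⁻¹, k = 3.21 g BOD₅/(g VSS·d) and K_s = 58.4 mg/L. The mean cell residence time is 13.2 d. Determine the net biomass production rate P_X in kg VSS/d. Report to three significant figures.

From the Monod/SRT balance for a CMAS, S = K_s·(1+k_d θ_c)/[θ_c·(Y k − k_d) − 1] = 58.4 × (1 + 0.0637 × 13.2) / [13.2 × (0.654 × 3.21 − 0.0637) − 1] = 107.5 / 25.87 = 4.156 mg/L.
Correct the yield for decay: Y_obs = Y/(1 + k_d θ_c) = 0.654 / (1 + 0.0637 × 13.2) = 0.654 / 1.841 = 0.3553.
Q·(S₀ − S) = 586 × (291 − 4.16) × 10⁻³ = 168.1 kg/d removed.
P_X = Y_obs · Q(S₀ − S) = 0.3553 × 168.1 = 59.72 kg VSS/d.

P_X ≈ 59.7 kg VSS/d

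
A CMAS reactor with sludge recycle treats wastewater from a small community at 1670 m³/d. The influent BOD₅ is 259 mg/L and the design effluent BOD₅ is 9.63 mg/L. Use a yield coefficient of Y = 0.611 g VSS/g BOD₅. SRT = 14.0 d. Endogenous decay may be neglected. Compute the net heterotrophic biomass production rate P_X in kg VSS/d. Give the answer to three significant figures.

P_X ≈ 254 kg VSS/d

Since k_d ≈ 0, Y_obs = Y = 0.611 g VSS/g BOD₅.
ΔS = 259 − 9.63 = 249.4 mg/L, so the substrate removal rate is 1670 × 249.4/1000 = 416.4 kg BOD₅/d.
So the net sludge growth is P_X = 0.6110 × 416.4 = 254.4 kg VSS/d.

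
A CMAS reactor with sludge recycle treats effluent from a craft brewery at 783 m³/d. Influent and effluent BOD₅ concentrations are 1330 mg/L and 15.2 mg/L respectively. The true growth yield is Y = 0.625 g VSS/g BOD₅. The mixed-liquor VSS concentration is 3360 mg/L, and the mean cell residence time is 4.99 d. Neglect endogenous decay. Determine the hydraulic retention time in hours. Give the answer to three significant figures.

With k_d = 0 the design equation reduces to V = Y Q (S₀−S) θ_c / X = 0.625 × 783 × (1330 − 15.2) × 4.99 / 3360 = 955.6 m³.
HRT = V/Q = 955.6 m³ / 783 m³·d⁻¹ = 1.220 d × 24 = 29.29 h.

τ ≈ 29.3 h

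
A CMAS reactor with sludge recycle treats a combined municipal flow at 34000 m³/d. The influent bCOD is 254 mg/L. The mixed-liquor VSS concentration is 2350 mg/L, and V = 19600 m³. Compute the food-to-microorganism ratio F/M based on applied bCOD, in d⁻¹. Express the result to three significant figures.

F/M = applied load / biomass = Q·S₀/(V·X) = 34000 × 254 / (19600 × 2350) = 0.1875 d⁻¹.

F/M ≈ 0.187 d⁻¹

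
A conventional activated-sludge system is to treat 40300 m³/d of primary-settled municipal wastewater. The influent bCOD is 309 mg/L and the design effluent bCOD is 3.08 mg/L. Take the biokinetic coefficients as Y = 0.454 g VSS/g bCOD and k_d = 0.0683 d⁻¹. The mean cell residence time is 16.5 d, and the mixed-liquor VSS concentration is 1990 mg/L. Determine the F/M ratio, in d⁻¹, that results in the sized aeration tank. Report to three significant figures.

Steady-state biomass mass balance: V·X·(1 + k_d·θ_c) = Y·Q·(S₀ − S)·θ_c, so V = 0.454 × 40300 × (309 − 3.08) × 16.5 / [1990 × (1 + 0.0683 × 16.5)] = 9.24×10^7 / 4233 = 21819 m³.
F/M = applied load / biomass = Q·S₀/(V·X) = 40300 × 309 / (21819 × 1990) = 0.2868 d⁻¹.

F/M ≈ 0.287 d⁻¹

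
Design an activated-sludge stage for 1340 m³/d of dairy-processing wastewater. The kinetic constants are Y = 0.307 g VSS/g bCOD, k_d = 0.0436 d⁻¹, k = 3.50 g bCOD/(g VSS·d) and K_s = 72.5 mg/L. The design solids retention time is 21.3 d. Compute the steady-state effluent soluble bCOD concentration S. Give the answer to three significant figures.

S ≈ 6.67 mg/L

Effluent substrate depends only on kinetics and SRT: S = K_s(1 + k_d θ_c) / [θ_c(Yk − k_d) − 1] = 72.5 × (1 + 0.0436 × 21.3) / [21.3 × (0.307 × 3.50 − 0.0436) − 1] = 139.8 / 20.96 = 6.672 mg/L.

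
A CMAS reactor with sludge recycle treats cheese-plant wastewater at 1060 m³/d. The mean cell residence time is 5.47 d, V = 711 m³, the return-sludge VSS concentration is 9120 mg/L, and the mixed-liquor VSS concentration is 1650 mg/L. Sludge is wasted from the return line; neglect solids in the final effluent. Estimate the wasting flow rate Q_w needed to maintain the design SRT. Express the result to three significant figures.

θ_c = V·X/(Q_w·X_r) when wasting from the recycle, so Q_w = V·X/(θ_c·X_r) = 711.0 × 1650 / (5.47 × 9120) = 23.52 m³/d.

Q_w ≈ 23.5 m³/d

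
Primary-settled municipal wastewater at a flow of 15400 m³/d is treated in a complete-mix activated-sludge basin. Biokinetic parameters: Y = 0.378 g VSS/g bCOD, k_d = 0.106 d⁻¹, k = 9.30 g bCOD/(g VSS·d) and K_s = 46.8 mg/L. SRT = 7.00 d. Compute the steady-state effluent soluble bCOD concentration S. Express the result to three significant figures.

S ≈ 3.57 mg/L

From the Monod/SRT balance for a CMAS, S = K_s·(1+k_d θ_c)/[θ_c·(Y k − k_d) − 1] = 46.8 × (1 + 0.106 × 7.00) / [7.00 × (0.378 × 9.30 − 0.106) − 1] = 81.53 / 22.87 = 3.565 mg/L.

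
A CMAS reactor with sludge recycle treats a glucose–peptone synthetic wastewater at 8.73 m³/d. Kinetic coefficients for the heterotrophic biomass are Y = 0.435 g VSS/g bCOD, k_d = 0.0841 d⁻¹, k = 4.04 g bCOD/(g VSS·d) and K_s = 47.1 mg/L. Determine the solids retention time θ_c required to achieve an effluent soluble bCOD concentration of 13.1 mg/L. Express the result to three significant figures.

At the target effluent, Y k S/(K_s+S) = 0.435×4.04×13.1/60.20 = 0.3824 d⁻¹.
Then 1/θ_c = μ − k_d = 0.3824 − 0.0841 = 0.2983 d⁻¹, giving θ_c = 3.352 d.

θ_c ≈ 3.35 d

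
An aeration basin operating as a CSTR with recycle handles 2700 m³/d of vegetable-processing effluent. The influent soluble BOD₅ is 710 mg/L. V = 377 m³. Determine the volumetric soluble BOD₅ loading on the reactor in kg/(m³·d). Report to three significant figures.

Volumetric loading L_v = Q·S₀ / V = 2700 × 710 g/m³ / 377.0 m³ = 5085 g/(m³·d) = 5.085 kg soluble BOD₅/(m³·d).

L_v ≈ 5.08 kg soluble BOD₅/(m³·d)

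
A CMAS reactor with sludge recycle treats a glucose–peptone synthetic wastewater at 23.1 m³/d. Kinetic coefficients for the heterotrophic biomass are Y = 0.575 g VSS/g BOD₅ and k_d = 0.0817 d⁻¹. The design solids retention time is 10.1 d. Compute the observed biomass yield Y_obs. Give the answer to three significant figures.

Y_obs ≈ 0.315 g VSS/g BOD₅

Y_obs = Y / (1 + k_d θ_c) = 0.575 / (1 + 0.0817 × 10.1) = 0.575 / 1.825 = 0.3150.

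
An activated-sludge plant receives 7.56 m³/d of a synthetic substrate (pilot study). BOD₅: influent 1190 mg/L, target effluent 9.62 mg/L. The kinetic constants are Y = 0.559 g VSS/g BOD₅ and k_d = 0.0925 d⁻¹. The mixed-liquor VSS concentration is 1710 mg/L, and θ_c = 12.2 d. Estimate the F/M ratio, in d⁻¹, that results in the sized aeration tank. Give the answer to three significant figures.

F/M ≈ 0.315 d⁻¹

Steady-state biomass mass balance: V·X·(1 + k_d·θ_c) = Y·Q·(S₀ − S)·θ_c, so V = 0.559 × 7.56 × (1190 − 9.62) × 12.2 / [1710 × (1 + 0.0925 × 12.2)] = 6.09×10^4 / 3640 = 16.72 m³.
F/M = applied load / biomass = Q·S₀/(V·X) = 7.56 × 1190 / (16.72 × 1710) = 0.3146 d⁻¹.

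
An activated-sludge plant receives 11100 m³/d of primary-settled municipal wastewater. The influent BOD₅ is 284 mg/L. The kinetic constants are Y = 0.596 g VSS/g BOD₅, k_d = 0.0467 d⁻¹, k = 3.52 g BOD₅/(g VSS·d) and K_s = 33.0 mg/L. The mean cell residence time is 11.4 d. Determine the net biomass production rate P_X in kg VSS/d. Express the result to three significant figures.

P_X ≈ 1220 kg VSS/d

For a completely mixed reactor with recycle the Lawrence–McCarty relation gives S = K_s·(1 + k_d·θ_c) / [θ_c·(Y·k − k_d) − 1] = 33.0 × (1 + 0.0467 × 11.4) / [11.4 × (0.596 × 3.52 − 0.0467) − 1] = 50.57 / 22.38 = 2.259 mg/L.
Observed yield with endogenous decay: Y_obs = Y / (1 + k_d·θ_c) = 0.596 / (1 + 0.0467 × 11.4) = 0.596 / 1.532 = 0.3889 g VSS/g BOD₅.
Mass of BOD₅ removed per day: Q(S₀ − S) = 11100 × 281.7 g/m³ = 3127 kg/d.
P_X = Y_obs · Q(S₀ − S) = 0.3889 × 3127 = 1216 kg VSS/d.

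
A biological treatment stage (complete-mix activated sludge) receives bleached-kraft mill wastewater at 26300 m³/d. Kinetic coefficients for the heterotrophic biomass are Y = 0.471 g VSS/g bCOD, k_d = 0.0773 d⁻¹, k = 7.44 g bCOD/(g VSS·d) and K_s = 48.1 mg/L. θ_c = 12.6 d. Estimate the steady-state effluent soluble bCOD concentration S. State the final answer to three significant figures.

S ≈ 2.25 mg/L

Effluent substrate depends only on kinetics and SRT: S = K_s(1 + k_d θ_c) / [θ_c(Yk − k_d) − 1] = 48.1 × (1 + 0.0773 × 12.6) / [12.6 × (0.471 × 7.44 − 0.0773) − 1] = 94.95 / 42.18 = 2.251 mg/L.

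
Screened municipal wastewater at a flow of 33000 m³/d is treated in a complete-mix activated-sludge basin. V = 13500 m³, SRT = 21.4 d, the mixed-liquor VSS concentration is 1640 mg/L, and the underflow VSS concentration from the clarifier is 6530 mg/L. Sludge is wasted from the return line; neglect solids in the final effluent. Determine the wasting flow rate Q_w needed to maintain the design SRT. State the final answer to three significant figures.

Q_w ≈ 158 m³/d

Q_w = (V·X)/(θ_c X_r) = 13500 × 1640 / (21.4 × 6530) = 158.4 m³/d.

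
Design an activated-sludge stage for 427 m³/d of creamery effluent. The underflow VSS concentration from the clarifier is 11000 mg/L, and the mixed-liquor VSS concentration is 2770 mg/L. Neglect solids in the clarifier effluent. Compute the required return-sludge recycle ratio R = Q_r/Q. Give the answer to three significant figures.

R ≈ 0.337

R = Q_r/Q = X/(X_r − X) = 2770 / (11000 − 2770) = 0.3366.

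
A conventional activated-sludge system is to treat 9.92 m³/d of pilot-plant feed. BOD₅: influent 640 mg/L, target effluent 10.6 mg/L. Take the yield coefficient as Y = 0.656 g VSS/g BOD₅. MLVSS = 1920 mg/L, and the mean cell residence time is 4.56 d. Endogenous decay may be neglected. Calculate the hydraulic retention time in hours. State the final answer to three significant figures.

τ ≈ 23.5 h

With k_d = 0 the design equation reduces to V = Y Q (S₀−S) θ_c / X = 0.656 × 9.92 × (640 − 10.6) × 4.56 / 1920 = 9.728 m³.
HRT = V/Q = 9.728 m³ / 9.92 m³·d⁻¹ = 0.9806 d × 24 = 23.53 h.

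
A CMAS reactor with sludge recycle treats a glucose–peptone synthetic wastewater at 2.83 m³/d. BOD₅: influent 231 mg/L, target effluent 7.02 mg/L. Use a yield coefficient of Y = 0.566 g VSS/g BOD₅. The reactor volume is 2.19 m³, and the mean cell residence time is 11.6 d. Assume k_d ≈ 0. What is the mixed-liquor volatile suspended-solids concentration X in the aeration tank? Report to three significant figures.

X ≈ 1900 mg/L

X = Y·Q·ΔS·θ_c / V = 0.566 × 2.83 × (231 − 7.02) × 11.6 / 2.19 = 1900 mg/L.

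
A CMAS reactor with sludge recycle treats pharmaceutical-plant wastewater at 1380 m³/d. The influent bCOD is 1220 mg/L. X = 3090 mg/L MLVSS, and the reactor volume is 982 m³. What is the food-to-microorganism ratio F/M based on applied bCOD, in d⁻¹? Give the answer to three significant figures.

F/M = applied load / biomass = Q·S₀/(V·X) = 1380 × 1220 / (982.0 × 3090) = 0.5548 d⁻¹.

F/M ≈ 0.555 d⁻¹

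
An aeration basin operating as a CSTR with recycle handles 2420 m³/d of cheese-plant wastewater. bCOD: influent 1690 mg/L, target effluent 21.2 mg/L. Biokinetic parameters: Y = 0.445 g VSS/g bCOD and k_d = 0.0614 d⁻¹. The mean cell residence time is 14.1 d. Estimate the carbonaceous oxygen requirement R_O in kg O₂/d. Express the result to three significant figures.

Y_obs = Y / (1 + k_d θ_c) = 0.445 / (1 + 0.0614 × 14.1) = 0.445 / 1.866 = 0.2385.
Substrate removed = Q·(S₀ − S) = 2420 m³/d × (1690 − 21.2) g/m³ = 4.04×10^6 g/d = 4038 kg/d.
Net sludge production P_X = 0.2385 × 4038 = 963.2 kg VSS/d.
R_O = Q·(S₀ − S) − 1.42·P_X = 4038 − 1.42 × 963.2 = 2671 kg O₂/d.

R_O ≈ 2670 kg O₂/d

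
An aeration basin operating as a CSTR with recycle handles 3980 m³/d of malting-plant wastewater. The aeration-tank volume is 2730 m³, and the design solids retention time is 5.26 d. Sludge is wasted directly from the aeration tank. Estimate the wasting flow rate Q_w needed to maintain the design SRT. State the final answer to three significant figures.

For wasting at MLVSS concentration, Q_w = V/θ_c = 2730/5.26 = 519.0 m³/d.

Q_w ≈ 519 m³/d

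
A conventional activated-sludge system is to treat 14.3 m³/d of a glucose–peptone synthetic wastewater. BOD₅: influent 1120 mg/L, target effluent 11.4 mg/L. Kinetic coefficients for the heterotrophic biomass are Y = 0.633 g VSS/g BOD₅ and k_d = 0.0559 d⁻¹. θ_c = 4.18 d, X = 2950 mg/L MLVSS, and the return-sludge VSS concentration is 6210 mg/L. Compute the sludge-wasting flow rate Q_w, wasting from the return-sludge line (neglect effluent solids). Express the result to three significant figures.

Q_w ≈ 1.31 m³/d

Steady-state biomass mass balance: V·X·(1 + k_d·θ_c) = Y·Q·(S₀ − S)·θ_c, so V = 0.633 × 14.3 × (1120 − 11.4) × 4.18 / [2950 × (1 + 0.0559 × 4.18)] = 4.19×10^4 / 3639 = 11.53 m³.
Wasting from the return line (neglecting effluent solids): Q_w = V·X / (θ_c·X_r) = 11.53 × 2950 / (4.18 × 6210) = 1.310 m³/d.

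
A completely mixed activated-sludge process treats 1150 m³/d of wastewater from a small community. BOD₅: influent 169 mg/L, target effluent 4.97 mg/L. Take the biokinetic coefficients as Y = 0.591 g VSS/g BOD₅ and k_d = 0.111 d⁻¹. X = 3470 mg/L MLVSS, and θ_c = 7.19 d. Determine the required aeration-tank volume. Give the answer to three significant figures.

V ≈ 128 m³

From the SRT design equation V = Y Q (S₀−S) θ_c / [X (1 + k_d θ_c)] = 0.591 × 1150 × (169 − 4.97) × 7.19 / [3470 × (1 + 0.111 × 7.19)] = 8.02×10^5 / 6239 = 128.5 m³.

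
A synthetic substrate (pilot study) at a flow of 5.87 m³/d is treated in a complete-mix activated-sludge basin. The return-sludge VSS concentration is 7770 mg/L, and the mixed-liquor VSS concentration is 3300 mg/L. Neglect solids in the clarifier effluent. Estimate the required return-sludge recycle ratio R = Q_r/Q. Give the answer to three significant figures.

R ≈ 0.738

Solids balance on the clarifier gives (1+R)X = R·X_r, so R = X/(X_r − X) = 3300 / (7770 − 3300) = 0.7383.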